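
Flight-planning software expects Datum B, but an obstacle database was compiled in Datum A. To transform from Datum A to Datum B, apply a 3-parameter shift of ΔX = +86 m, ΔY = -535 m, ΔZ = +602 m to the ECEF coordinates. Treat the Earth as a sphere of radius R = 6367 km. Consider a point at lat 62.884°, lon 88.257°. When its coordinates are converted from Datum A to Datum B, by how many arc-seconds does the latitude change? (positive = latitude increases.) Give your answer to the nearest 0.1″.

sin φ = 0.890086, cos φ = 0.455793, sin λ = 0.999537, cos λ = 0.030416.
North component: ΔN = −sin φ cos λ·ΔX − sin φ sin λ·ΔY + cos φ·ΔZ = −(0.890086)(0.030416)(86) − (0.890086)(0.999537)(-535) + (0.455793)(602) = 748.03 m.
1° of latitude spans πR/180 = 111125 m, so Δφ = 748.03 / 111125 × 3600 = 24.233″.

Δφ = 24.2″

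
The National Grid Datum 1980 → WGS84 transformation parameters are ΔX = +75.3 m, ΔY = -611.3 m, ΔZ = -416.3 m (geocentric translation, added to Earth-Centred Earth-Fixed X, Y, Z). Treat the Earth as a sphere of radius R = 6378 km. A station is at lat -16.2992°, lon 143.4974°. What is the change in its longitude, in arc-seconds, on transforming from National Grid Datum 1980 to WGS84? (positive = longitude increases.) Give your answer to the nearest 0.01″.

Δλ = 15.05″

sin φ = -0.280653, cos φ = 0.959809, sin λ = 0.594859, cos λ = -0.803830.
East component: ΔE = −sin λ·ΔX + cos λ·ΔY = −(0.594859)(75.3) + (-0.803830)(-611.3) = 446.59 m.
1° of latitude spans πR/180 = 111317 m; at latitude φ, 1° of longitude spans that × cos φ = 106843.2 m, so Δλ = 446.59 / 106843.2 × 3600 = 15.047″.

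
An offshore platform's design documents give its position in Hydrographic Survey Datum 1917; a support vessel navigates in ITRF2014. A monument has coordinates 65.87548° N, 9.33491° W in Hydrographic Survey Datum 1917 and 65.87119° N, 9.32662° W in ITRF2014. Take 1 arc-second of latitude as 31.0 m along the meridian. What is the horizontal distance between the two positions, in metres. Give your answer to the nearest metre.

Δφ = 65.87119° − 65.87548° = -0.00429°; Δλ = -9.32662° − -9.33491° = +0.00829°.
1° of latitude = 3600 × 31.00 = 111600 m.
ΔN = Δφ × 111600 = -478.8 m; ΔE = Δλ × 111600 × cos(65.87548°) = +0.00829 × 111600 × 0.408721 = 378.1 m.
Distance = √(ΔE² + ΔN²) = √(378.1² + (-478.8)²) = 610.1 m.

610 m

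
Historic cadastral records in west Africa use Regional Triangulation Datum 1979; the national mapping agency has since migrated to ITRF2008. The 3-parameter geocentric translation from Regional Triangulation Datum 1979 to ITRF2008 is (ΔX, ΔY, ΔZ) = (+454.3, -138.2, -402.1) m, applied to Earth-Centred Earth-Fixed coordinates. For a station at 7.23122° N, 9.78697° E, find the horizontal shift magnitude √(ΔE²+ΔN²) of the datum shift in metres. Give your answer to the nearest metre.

500 m

The local east axis at (φ, λ) is (−sin λ, cos λ, 0), so ΔE = −sin(9.78697°)·454.3 + cos(9.78697°)·(-138.2) = -213.41 m.
The local north axis is (−sin φ cos λ, −sin φ sin λ, cos φ), giving ΔN = -56.352 + 2.957 − 398.902 = -452.30 m.
Horizontal magnitude = √(ΔE² + ΔN²) = √((-213.41)² + (-452.30)²) = 500.12 m.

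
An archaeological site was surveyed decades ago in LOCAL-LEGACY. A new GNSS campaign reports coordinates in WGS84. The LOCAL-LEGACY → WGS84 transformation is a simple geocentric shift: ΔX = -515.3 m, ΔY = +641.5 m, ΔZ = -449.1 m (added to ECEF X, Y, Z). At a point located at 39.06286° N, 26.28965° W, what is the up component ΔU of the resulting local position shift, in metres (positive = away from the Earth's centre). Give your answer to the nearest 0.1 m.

ΔU = -862.3 m

At φ = 39.06286°, λ = -26.28965°: sin φ = 0.630173, cos φ = 0.776455, sin λ = -0.442909, cos λ = 0.896566.
ΔU = cos φ cos λ·ΔX + cos φ sin λ·ΔY + sin φ·ΔZ = (0.776455)(0.896566)(-515.3) + (0.776455)(-0.442909)(641.5) + (0.630173)(-449.1) = -862.34 m.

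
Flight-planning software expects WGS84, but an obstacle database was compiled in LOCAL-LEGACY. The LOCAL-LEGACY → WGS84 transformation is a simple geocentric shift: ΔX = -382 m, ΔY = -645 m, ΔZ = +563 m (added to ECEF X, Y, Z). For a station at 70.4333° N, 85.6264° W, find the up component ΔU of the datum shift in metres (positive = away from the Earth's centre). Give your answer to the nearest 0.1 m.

ΔU = 736.1 m

The local up (radial) axis is (cos φ cos λ, cos φ sin λ, sin φ), giving ΔU = -9.756 + 215.384 + 530.488 = 736.12 m.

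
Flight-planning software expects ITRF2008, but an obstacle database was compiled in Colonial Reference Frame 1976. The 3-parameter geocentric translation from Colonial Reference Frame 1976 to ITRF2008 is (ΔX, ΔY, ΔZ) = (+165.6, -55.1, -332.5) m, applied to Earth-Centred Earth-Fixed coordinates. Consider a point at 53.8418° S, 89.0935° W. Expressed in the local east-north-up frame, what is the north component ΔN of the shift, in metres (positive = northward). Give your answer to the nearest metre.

ΔN = -150 m

At φ = -53.8418°, λ = -89.0935°: sin φ = -0.807391, cos φ = 0.590017, sin λ = -0.999875, cos λ = 0.015821.
ΔN = −sin φ cos λ·ΔX − sin φ sin λ·ΔY + cos φ·ΔZ = −(-0.807391)(0.015821)(165.6) − (-0.807391)(-0.999875)(-55.1) + (0.590017)(-332.5) = -149.58 m.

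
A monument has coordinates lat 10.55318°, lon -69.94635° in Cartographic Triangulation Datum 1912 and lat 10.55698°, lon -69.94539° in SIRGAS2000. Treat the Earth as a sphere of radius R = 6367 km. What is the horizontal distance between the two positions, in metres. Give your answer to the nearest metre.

Δφ = 10.55698° − 10.55318° = +0.00380°; Δλ = -69.94539° − -69.94635° = +0.00096°.
1° along a meridian = πR/180 = 111125 m.
ΔN = Δφ × 111125 = 422.3 m; ΔE = Δλ × 111125 × cos(10.55318°) = +0.00096 × 111125 × 0.983085 = 104.9 m.
Distance = √(ΔE² + ΔN²) = √(104.9² + 422.3²) = 435.1 m.

435 m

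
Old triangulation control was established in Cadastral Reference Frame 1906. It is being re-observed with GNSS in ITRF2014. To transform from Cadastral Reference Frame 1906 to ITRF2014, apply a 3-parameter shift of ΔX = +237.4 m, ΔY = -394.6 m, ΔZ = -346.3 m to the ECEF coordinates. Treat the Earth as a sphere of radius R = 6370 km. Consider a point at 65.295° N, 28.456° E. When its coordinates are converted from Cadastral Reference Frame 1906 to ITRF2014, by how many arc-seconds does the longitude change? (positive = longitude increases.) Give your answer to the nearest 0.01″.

sin φ = 0.908472, cos φ = 0.417946, sin λ = 0.476484, cos λ = 0.879183.
East component: ΔE = −sin λ·ΔX + cos λ·ΔY = −(0.476484)(237.4) + (0.879183)(-394.6) = -460.04 m.
1° of latitude spans πR/180 = 111177 m; at latitude φ, 1° of longitude spans that × cos φ = 46466.2 m, so Δλ = -460.04 / 46466.2 × 3600 = -35.642″.

Δλ = -35.64″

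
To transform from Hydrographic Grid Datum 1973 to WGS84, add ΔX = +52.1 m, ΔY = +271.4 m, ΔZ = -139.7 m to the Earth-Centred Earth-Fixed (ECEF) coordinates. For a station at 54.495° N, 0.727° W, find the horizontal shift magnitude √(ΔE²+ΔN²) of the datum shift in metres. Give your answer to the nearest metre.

298 m

At φ = 54.495°, λ = -0.727°: sin φ = 0.814065, cos φ = 0.580774, sin λ = -0.012688, cos λ = 0.999920.
ΔE = −sin λ·ΔX + cos λ·ΔY = −(-0.012688)·(52.1) + (0.999920)·(271.4) = 272.04 m.
ΔN = −sin φ cos λ·ΔX − sin φ sin λ·ΔY + cos φ·ΔZ = −(0.814065)(0.999920)(52.1) − (0.814065)(-0.012688)(271.4) + (0.580774)(-139.7) = -120.74 m.
Horizontal magnitude = √(ΔE² + ΔN²) = √(272.04² + (-120.74)²) = 297.63 m.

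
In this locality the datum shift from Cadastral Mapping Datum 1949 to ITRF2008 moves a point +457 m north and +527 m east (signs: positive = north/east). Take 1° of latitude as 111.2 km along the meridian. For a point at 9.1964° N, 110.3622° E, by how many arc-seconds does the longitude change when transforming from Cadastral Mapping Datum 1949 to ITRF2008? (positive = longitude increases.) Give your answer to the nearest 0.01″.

Δλ = 17.28″

At latitude 9.1964°, cos φ = 0.987146.
1° of longitude at this latitude = 111.2 × cos φ = 109.77 km, so Δλ = 527.0 / 109770.7 = 0.0048009° = 17.283″.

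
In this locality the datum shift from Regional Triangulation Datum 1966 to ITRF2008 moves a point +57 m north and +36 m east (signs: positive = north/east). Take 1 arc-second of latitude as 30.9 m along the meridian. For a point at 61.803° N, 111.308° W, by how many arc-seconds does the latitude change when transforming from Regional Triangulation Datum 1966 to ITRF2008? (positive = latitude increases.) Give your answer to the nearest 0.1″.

1″ of latitude = 30.90 m, so Δφ = 57.0 / 30.90 = 1.845″.

Δφ = 1.8″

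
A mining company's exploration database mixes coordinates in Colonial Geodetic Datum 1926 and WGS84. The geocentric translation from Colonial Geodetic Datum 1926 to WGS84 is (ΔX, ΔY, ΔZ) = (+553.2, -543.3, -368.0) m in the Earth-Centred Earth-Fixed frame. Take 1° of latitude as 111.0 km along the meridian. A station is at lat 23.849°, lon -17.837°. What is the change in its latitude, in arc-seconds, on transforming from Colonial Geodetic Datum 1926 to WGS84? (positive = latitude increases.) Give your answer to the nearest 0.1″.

Δφ = -20.0″

sin φ = 0.404328, cos φ = 0.914614, sin λ = -0.306310, cos λ = 0.951932.
North component: ΔN = −sin φ cos λ·ΔX − sin φ sin λ·ΔY + cos φ·ΔZ = −(0.404328)(0.951932)(553.2) − (0.404328)(-0.306310)(-543.3) + (0.914614)(-368.0) = -616.79 m.
1° of latitude spans 111000 m, so Δφ = -616.79 / 111000 × 3600 = -20.004″.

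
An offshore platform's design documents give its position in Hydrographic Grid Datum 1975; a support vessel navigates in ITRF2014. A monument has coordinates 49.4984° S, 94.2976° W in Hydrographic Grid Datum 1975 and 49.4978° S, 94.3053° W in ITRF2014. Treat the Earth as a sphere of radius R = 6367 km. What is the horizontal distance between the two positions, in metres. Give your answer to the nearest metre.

Δφ = -49.4978° − -49.4984° = +0.0006°; Δλ = -94.3053° − -94.2976° = -0.0077°.
1° along a meridian = πR/180 = 111125 m.
ΔN = Δφ × 111125 = 66.7 m; ΔE = Δλ × 111125 × cos(-49.4984°) = -0.0077 × 111125 × 0.649469 = -555.7 m.
Distance = √(ΔE² + ΔN²) = √((-555.7)² + 66.7²) = 559.7 m.

560 m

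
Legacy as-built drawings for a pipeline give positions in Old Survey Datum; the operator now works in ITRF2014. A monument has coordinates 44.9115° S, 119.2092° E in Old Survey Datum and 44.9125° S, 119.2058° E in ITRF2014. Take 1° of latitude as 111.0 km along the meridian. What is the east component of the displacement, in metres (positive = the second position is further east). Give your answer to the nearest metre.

ΔE = -267 m

Δφ = -44.9125° − -44.9115° = -0.0010°; Δλ = 119.2058° − 119.2092° = -0.0034°.
ΔN = Δφ × 111000 = -111.0 m; ΔE = Δλ × 111000 × cos(-44.9115°) = -0.0034 × 111000 × 0.708198 = -267.3 m.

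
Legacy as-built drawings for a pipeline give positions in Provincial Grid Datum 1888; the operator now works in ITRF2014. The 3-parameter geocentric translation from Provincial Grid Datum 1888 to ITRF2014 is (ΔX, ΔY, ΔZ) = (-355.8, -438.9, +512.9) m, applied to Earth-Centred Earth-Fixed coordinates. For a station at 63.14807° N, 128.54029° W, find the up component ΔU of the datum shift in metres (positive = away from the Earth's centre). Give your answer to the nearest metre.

ΔU = 713 m

At φ = 63.14807°, λ = -128.54029°: sin φ = 0.892177, cos φ = 0.451686, sin λ = -0.782170, cos λ = -0.623065.
ΔU = cos φ cos λ·ΔX + cos φ sin λ·ΔY + sin φ·ΔZ = (0.451686)(-0.623065)(-355.8) + (0.451686)(-0.782170)(-438.9) + (0.892177)(512.9) = 712.79 m.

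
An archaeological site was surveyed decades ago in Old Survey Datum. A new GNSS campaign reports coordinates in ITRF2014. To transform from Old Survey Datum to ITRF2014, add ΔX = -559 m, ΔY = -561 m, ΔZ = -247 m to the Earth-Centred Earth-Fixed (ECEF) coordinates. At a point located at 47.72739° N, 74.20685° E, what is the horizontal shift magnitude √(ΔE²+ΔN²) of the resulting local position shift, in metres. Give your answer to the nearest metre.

The local east axis at (φ, λ) is (−sin λ, cos λ, 0), so ΔE = −sin(74.20685°)·(-559) + cos(74.20685°)·(-561) = 385.21 m.
The local north axis is (−sin φ cos λ, −sin φ sin λ, cos φ), giving ΔN = 112.577 + 399.443 − 166.147 = 345.87 m.
Horizontal magnitude = √(ΔE² + ΔN²) = √(385.21² + 345.87²) = 517.70 m.

518 m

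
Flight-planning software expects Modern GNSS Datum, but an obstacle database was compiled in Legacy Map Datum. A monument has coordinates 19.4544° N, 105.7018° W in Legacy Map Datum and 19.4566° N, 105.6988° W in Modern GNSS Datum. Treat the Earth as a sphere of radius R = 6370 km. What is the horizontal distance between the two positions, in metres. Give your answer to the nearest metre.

Δφ = 19.4566° − 19.4544° = +0.0022°; Δλ = -105.6988° − -105.7018° = +0.0030°.
1° along a meridian = πR/180 = 111177 m.
ΔN = Δφ × 111177 = 244.6 m; ΔE = Δλ × 111177 × cos(19.4544°) = +0.0030 × 111177 × 0.942907 = 314.5 m.
Distance = √(ΔE² + ΔN²) = √(314.5² + 244.6²) = 398.4 m.

398 m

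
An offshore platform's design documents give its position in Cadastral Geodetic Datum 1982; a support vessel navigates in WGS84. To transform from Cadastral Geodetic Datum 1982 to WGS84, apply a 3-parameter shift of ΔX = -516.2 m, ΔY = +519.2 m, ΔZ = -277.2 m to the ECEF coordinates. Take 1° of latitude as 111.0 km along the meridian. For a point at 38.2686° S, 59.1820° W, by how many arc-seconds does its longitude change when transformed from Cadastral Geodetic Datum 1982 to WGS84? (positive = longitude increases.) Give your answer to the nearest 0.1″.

Δλ = -7.3″

sin φ = -0.619349, cos φ = 0.785116, sin λ = -0.858799, cos λ = 0.512313.
East component: ΔE = −sin λ·ΔX + cos λ·ΔY = −(-0.858799)(-516.2) + (0.512313)(519.2) = -177.32 m.
1° of latitude spans 111000 m; at latitude φ, 1° of longitude spans that × cos φ = 87147.9 m, so Δλ = -177.32 / 87147.9 × 3600 = -7.325″.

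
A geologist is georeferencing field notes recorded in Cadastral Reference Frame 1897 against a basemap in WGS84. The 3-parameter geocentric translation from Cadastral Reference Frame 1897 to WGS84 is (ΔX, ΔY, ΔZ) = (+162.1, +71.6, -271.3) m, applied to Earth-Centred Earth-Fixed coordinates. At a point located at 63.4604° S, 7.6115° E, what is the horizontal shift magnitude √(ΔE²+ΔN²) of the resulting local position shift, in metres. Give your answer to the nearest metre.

58 m

At φ = -63.4604°, λ = 7.6115°: sin φ = -0.894626, cos φ = 0.446816, sin λ = 0.132455, cos λ = 0.991189.
ΔE = −sin λ·ΔX + cos λ·ΔY = −(0.132455)·(162.1) + (0.991189)·(71.6) = 49.50 m.
ΔN = −sin φ cos λ·ΔX − sin φ sin λ·ΔY + cos φ·ΔZ = −(-0.894626)(0.991189)(162.1) − (-0.894626)(0.132455)(71.6) + (0.446816)(-271.3) = 31.00 m.
Horizontal magnitude = √(ΔE² + ΔN²) = √(49.50² + 31.00²) = 58.41 m.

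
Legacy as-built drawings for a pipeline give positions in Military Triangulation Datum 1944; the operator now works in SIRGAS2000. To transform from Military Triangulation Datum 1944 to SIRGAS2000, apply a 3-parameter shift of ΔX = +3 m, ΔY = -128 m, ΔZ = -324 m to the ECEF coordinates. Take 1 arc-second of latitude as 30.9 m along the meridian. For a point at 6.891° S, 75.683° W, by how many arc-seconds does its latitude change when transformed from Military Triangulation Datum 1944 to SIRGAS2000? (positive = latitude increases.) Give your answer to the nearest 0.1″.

sin φ = -0.119981, cos φ = 0.992776, sin λ = -0.968942, cos λ = 0.247287.
North component: ΔN = −sin φ cos λ·ΔX − sin φ sin λ·ΔY + cos φ·ΔZ = −(-0.119981)(0.247287)(3) − (-0.119981)(-0.968942)(-128) + (0.992776)(-324) = -306.69 m.
1° of latitude spans 3600 × 30.90 = 111240 m, so Δφ = -306.69 / 111240 × 3600 = -9.925″.

Δφ = -9.9″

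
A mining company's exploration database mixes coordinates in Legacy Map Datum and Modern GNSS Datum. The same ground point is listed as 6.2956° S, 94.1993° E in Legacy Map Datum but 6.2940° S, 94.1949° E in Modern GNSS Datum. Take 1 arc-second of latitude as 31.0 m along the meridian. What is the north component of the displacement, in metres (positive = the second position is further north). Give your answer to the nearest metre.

ΔN = 179 m

Δφ = -6.2940° − -6.2956° = +0.0016°; Δλ = 94.1949° − 94.1993° = -0.0044°.
1° of latitude = 3600 × 31.00 = 111600 m.
ΔN = Δφ × 111600 = 178.6 m; ΔE = Δλ × 111600 × cos(-6.2956°) = -0.0044 × 111600 × 0.993969 = -488.1 m.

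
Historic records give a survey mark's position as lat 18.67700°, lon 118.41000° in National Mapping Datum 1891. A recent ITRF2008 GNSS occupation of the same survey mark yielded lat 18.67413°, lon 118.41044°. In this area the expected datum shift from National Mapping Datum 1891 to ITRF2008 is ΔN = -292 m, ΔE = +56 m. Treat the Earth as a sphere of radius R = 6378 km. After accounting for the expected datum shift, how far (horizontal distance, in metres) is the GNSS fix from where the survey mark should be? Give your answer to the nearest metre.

Observed coordinate differences: Δφ = -0.00287°, Δλ = +0.00044°.
Converting to metres (1° lat = 111317 m, cos φ = 0.947339): observed ΔN = -319.5 m, observed ΔE = 46.4 m.
Subtracting the expected shift leaves a residual of -319.5 − (-292) = -27.5 m north and 46.4 − (56) = -9.6 m east.
Residual distance = √((-27.5)² + (-9.6)²) = 29.1 m.

29 m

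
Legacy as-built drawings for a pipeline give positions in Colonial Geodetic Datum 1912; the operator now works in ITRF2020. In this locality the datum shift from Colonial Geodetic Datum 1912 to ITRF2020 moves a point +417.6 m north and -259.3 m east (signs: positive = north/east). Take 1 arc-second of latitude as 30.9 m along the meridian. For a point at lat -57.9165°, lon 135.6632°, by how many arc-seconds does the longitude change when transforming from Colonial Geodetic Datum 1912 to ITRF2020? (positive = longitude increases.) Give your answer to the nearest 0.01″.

At latitude -57.9165°, cos φ = 0.531155.
1″ of longitude at this latitude = 30.90 × cos φ = 16.4127 m, so Δλ = -259.3 / 16.4127 = -15.799″.

Δλ = -15.80″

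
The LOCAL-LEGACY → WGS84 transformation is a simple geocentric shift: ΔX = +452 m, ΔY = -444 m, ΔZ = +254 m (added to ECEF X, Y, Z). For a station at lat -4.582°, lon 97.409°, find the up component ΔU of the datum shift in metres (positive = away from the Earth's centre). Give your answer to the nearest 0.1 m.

The local up (radial) axis is (cos φ cos λ, cos φ sin λ, sin φ), giving ΔU = -58.100 − 438.886 − 20.291 = -517.28 m.

ΔU = -517.3 m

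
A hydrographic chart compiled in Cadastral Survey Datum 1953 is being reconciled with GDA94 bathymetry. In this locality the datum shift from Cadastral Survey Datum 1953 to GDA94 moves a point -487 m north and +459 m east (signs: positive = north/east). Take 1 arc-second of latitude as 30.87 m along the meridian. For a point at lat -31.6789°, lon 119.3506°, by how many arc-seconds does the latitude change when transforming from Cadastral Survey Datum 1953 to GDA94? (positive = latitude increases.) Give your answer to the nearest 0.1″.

1″ of latitude = 30.87 m, so Δφ = -487.0 / 30.87 = -15.776″.

Δφ = -15.8″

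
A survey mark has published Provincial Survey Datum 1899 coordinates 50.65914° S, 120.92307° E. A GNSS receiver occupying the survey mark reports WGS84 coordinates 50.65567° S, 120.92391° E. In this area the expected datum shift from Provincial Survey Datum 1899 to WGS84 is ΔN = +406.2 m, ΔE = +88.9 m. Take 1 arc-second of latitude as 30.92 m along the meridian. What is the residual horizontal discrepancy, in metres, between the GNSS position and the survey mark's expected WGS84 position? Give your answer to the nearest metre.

Observed coordinate differences: Δφ = +0.00347°, Δλ = +0.00084°.
Converting to metres (1° lat = 111312 m, cos φ = 0.633933): observed ΔN = 386.3 m, observed ΔE = 59.3 m.
Subtracting the expected shift leaves a residual of 386.3 − (406.2) = -19.9 m north and 59.3 − (88.9) = -29.6 m east.
Residual distance = √((-19.9)² + (-29.6)²) = 35.7 m.

36 m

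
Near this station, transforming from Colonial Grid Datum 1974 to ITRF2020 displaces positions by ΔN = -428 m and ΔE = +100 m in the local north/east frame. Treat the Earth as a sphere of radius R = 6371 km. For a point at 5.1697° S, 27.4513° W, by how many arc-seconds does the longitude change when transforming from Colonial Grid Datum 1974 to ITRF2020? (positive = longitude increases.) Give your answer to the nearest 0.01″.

At latitude -5.1697°, cos φ = 0.995932.
One radian of longitude at latitude φ spans R cos φ, so Δλ = ΔE / (R cos φ) = 100.0 / (6371000 × 0.995932) = 1.5760e-05 rad = 3.251″.

Δλ = 3.25″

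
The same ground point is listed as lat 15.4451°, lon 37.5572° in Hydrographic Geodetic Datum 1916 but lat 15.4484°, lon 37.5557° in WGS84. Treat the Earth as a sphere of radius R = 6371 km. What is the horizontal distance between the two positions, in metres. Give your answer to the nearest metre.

401 m

Δφ = 15.4484° − 15.4451° = +0.0033°; Δλ = 37.5557° − 37.5572° = -0.0015°.
1° along a meridian = πR/180 = 111195 m.
ΔN = Δφ × 111195 = 366.9 m; ΔE = Δλ × 111195 × cos(15.4451°) = -0.0015 × 111195 × 0.963886 = -160.8 m.
Distance = √(ΔE² + ΔN²) = √((-160.8)² + 366.9²) = 400.6 m.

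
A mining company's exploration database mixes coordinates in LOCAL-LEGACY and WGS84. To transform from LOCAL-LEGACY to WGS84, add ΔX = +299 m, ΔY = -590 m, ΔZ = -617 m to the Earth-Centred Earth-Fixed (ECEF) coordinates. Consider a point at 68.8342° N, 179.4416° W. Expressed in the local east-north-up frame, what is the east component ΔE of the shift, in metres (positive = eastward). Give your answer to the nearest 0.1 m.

At φ = 68.8342°, λ = -179.4416°: sin φ = 0.932539, cos φ = 0.361068, sin λ = -0.009746, cos λ = -0.999953.
ΔE = −sin λ·ΔX + cos λ·ΔY = −(-0.009746)·(299) + (-0.999953)·(-590) = 592.89 m.

ΔE = 592.9 m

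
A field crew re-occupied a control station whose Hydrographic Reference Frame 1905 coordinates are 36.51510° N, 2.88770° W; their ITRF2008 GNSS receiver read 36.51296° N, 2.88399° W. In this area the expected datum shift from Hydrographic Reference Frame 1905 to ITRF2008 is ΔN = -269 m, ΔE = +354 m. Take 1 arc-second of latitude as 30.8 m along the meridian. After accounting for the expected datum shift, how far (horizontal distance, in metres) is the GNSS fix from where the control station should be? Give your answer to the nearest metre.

39 m

Observed coordinate differences: Δφ = -0.00214°, Δλ = +0.00371°.
Converting to metres (1° lat = 110880 m, cos φ = 0.803700): observed ΔN = -237.3 m, observed ΔE = 330.6 m.
Subtracting the expected shift leaves a residual of -237.3 − (-269) = 31.7 m north and 330.6 − (354) = -23.4 m east.
Residual distance = √(31.7² + (-23.4)²) = 39.4 m.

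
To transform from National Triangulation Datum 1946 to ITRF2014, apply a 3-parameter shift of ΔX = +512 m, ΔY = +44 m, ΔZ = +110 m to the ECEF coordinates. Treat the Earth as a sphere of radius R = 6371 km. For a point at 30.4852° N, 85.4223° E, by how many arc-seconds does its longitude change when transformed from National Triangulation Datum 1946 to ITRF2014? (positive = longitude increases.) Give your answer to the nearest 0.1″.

sin φ = 0.507316, cos φ = 0.861760, sin λ = 0.996810, cos λ = 0.079811.
East component: ΔE = −sin λ·ΔX + cos λ·ΔY = −(0.996810)(512) + (0.079811)(44) = -506.86 m.
1° of latitude spans πR/180 = 111195 m; at latitude φ, 1° of longitude spans that × cos φ = 95823.4 m, so Δλ = -506.86 / 95823.4 × 3600 = -19.042″.

Δλ = -19.0″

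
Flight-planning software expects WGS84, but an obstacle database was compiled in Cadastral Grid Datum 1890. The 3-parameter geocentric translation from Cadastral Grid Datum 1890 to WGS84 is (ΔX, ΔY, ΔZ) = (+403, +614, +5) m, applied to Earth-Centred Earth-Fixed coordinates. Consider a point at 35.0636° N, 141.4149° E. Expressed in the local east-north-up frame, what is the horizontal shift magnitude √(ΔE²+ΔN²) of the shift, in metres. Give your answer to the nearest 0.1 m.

732.1 m

The local east axis at (φ, λ) is (−sin λ, cos λ, 0), so ΔE = −sin(141.4149°)·403 + cos(141.4149°)·614 = -731.29 m.
The local north axis is (−sin φ cos λ, −sin φ sin λ, cos φ), giving ΔN = 180.973 − 219.992 + 4.093 = -34.93 m.
Horizontal magnitude = √(ΔE² + ΔN²) = √((-731.29)² + (-34.93)²) = 732.13 m.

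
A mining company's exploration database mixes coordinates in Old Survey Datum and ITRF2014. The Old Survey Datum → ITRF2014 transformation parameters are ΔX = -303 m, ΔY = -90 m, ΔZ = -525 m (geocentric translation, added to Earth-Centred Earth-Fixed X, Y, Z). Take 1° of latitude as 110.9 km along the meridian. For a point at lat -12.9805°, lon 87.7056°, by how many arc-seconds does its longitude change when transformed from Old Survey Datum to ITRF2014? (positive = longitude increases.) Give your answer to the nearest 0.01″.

sin φ = -0.224619, cos φ = 0.974447, sin λ = 0.999198, cos λ = 0.040034.
East component: ΔE = −sin λ·ΔX + cos λ·ΔY = −(0.999198)(-303) + (0.040034)(-90) = 299.15 m.
1° of latitude spans 110900 m; at latitude φ, 1° of longitude spans that × cos φ = 108066.1 m, so Δλ = 299.15 / 108066.1 × 3600 = 9.966″.

Δλ = 9.97″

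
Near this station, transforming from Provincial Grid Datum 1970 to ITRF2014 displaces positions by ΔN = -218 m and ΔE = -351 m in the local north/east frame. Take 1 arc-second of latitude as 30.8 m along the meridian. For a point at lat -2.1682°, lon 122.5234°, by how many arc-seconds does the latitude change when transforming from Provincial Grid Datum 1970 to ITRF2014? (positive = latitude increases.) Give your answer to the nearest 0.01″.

1″ of latitude = 30.80 m, so Δφ = -218.0 / 30.80 = -7.078″.

Δφ = -7.08″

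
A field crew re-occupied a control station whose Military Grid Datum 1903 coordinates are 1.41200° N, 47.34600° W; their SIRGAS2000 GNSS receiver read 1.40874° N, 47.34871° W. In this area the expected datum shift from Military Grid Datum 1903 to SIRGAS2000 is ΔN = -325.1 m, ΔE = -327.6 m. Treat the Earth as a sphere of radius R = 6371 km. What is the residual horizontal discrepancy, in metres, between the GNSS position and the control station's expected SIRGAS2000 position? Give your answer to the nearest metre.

Observed coordinate differences: Δφ = -0.00326°, Δλ = -0.00271°.
Converting to metres (1° lat = 111195 m, cos φ = 0.999696): observed ΔN = -362.5 m, observed ΔE = -301.2 m.
Subtracting the expected shift leaves a residual of -362.5 − (-325.1) = -37.4 m north and -301.2 − (-327.6) = 26.4 m east.
Residual distance = √((-37.4)² + 26.4²) = 45.7 m.

46 m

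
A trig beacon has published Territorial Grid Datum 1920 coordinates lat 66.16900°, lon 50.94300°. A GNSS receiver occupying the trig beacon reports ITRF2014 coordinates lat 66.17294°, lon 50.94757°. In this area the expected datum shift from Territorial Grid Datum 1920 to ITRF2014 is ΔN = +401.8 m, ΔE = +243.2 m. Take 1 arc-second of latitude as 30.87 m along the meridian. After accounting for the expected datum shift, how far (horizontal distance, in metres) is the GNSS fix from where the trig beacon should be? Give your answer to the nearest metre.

Observed coordinate differences: Δφ = +0.00394°, Δλ = +0.00457°.
Converting to metres (1° lat = 111132 m, cos φ = 0.404040): observed ΔN = 437.9 m, observed ΔE = 205.2 m.
Subtracting the expected shift leaves a residual of 437.9 − (401.8) = 36.1 m north and 205.2 − (243.2) = -38.0 m east.
Residual distance = √(36.1² + (-38.0)²) = 52.4 m.

52 m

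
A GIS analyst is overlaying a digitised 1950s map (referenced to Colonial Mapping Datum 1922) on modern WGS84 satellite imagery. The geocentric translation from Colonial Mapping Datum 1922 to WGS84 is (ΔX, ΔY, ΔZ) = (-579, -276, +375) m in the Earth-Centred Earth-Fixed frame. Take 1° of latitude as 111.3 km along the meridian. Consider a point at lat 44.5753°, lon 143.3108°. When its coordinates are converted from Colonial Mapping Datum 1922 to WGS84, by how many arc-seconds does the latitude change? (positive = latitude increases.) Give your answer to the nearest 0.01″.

Δφ = 1.84″

sin φ = 0.701846, cos φ = 0.712329, sin λ = 0.597474, cos λ = -0.801888.
North component: ΔN = −sin φ cos λ·ΔX − sin φ sin λ·ΔY + cos φ·ΔZ = −(0.701846)(-0.801888)(-579) − (0.701846)(0.597474)(-276) + (0.712329)(375) = 57.00 m.
1° of latitude spans 111300 m, so Δφ = 57.00 / 111300 × 3600 = 1.844″.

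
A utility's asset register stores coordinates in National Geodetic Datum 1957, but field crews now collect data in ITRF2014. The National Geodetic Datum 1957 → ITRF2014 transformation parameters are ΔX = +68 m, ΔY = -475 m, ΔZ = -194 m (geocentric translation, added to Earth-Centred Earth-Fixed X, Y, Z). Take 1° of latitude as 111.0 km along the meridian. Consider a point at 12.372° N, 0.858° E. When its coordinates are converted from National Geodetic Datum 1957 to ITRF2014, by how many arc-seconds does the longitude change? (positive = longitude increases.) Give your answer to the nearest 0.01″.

Δλ = -15.80″

sin φ = 0.214258, cos φ = 0.976777, sin λ = 0.014974, cos λ = 0.999888.
East component: ΔE = −sin λ·ΔX + cos λ·ΔY = −(0.014974)(68) + (0.999888)(-475) = -475.96 m.
1° of latitude spans 111000 m; at latitude φ, 1° of longitude spans that × cos φ = 108422.3 m, so Δλ = -475.96 / 108422.3 × 3600 = -15.804″.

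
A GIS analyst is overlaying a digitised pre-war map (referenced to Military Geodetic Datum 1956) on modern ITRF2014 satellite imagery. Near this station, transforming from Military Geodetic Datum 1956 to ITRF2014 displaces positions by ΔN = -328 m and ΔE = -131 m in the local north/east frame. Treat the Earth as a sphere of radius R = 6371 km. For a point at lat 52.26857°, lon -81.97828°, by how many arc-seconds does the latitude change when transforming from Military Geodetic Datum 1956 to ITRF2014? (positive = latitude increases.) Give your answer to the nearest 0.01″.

Δφ = -10.62″

On a sphere of radius R, 1 rad of latitude = R, so Δφ = ΔN / R = -328.0 / 6371000 = -5.1483e-05 rad = -10.619″.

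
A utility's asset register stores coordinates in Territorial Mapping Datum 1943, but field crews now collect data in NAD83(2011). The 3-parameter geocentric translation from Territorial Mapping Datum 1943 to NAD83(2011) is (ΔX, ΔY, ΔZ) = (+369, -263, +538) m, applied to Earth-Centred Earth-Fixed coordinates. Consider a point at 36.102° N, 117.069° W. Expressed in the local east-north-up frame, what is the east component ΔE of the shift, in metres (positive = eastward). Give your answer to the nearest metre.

ΔE = 448 m

The local east axis at (φ, λ) is (−sin λ, cos λ, 0), so ΔE = −sin(-117.069°)·369 + cos(-117.069°)·(-263) = 448.26 m.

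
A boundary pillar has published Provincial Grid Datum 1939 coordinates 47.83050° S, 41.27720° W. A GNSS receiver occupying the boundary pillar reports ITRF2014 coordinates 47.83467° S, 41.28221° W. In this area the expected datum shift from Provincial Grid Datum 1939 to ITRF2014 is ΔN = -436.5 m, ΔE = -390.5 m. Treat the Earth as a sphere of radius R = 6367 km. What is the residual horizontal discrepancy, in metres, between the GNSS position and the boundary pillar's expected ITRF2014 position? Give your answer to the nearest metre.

32 m

Observed coordinate differences: Δφ = -0.00417°, Δλ = -0.00501°.
Converting to metres (1° lat = 111125 m, cos φ = 0.671326): observed ΔN = -463.4 m, observed ΔE = -373.8 m.
Subtracting the expected shift leaves a residual of -463.4 − (-436.5) = -26.9 m north and -373.8 − (-390.5) = 16.7 m east.
Residual distance = √((-26.9)² + 16.7²) = 31.7 m.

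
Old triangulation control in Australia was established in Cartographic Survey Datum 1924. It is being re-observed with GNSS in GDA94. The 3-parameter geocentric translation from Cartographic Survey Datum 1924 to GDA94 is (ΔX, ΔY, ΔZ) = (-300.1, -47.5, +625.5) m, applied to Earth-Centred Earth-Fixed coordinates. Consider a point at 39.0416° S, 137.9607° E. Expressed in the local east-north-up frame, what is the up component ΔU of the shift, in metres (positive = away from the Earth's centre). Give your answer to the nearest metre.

ΔU = -246 m

The local up (radial) axis is (cos φ cos λ, cos φ sin λ, sin φ), giving ΔU = 173.108 − 24.705 − 393.993 = -245.59 m.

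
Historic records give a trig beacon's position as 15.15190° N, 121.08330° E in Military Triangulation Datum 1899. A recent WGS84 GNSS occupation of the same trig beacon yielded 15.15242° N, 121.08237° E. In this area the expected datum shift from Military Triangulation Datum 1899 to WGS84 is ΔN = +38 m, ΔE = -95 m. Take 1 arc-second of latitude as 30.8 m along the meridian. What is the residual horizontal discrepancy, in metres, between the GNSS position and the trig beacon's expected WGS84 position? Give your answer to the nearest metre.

Observed coordinate differences: Δφ = +0.00052°, Δλ = -0.00093°.
Converting to metres (1° lat = 110880 m, cos φ = 0.965236): observed ΔN = 57.7 m, observed ΔE = -99.5 m.
Subtracting the expected shift leaves a residual of 57.7 − (38) = 19.7 m north and -99.5 − (-95) = -4.5 m east.
Residual distance = √(19.7² + (-4.5)²) = 20.2 m.

20 m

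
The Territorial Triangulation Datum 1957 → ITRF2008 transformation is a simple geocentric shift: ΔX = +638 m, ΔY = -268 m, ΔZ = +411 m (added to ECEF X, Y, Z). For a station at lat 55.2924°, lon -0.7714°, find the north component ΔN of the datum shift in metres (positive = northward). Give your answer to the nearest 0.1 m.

ΔN = -293.4 m

At φ = 55.2924°, λ = -0.7714°: sin φ = 0.822069, cos φ = 0.569389, sin λ = -0.013463, cos λ = 0.999909.
ΔN = −sin φ cos λ·ΔX − sin φ sin λ·ΔY + cos φ·ΔZ = −(0.822069)(0.999909)(638) − (0.822069)(-0.013463)(-268) + (0.569389)(411) = -293.38 m.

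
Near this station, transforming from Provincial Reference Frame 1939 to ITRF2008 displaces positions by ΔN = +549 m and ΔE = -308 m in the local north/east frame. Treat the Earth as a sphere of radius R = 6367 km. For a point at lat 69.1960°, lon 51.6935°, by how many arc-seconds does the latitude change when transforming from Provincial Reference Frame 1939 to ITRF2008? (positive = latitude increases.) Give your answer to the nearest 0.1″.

On a sphere of radius R, 1 rad of latitude = R, so Δφ = ΔN / R = 549.0 / 6367000 = 8.6226e-05 rad = 17.785″.

Δφ = 17.8″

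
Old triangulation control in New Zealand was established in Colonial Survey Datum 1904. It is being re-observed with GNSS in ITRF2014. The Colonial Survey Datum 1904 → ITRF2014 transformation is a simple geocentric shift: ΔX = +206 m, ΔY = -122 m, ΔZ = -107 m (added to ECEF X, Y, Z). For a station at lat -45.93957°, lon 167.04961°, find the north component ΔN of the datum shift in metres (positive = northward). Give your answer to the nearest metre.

At φ = -45.93957°, λ = 167.04961°: sin φ = -0.718607, cos φ = 0.695417, sin λ = 0.224107, cos λ = -0.974564.
ΔN = −sin φ cos λ·ΔX − sin φ sin λ·ΔY + cos φ·ΔZ = −(-0.718607)(-0.974564)(206) − (-0.718607)(0.224107)(-122) + (0.695417)(-107) = -238.32 m.

ΔN = -238 m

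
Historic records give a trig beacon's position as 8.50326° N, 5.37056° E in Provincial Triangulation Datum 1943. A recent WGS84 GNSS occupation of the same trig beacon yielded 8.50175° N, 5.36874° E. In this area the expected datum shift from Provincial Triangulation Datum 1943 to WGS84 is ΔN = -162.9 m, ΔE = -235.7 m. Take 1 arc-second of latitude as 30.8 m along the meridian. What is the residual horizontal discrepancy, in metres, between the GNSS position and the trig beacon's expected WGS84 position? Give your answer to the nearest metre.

Observed coordinate differences: Δφ = -0.00151°, Δλ = -0.00182°.
Converting to metres (1° lat = 110880 m, cos φ = 0.989007): observed ΔN = -167.4 m, observed ΔE = -199.6 m.
Subtracting the expected shift leaves a residual of -167.4 − (-162.9) = -4.5 m north and -199.6 − (-235.7) = 36.1 m east.
Residual distance = √((-4.5)² + 36.1²) = 36.4 m.

36 m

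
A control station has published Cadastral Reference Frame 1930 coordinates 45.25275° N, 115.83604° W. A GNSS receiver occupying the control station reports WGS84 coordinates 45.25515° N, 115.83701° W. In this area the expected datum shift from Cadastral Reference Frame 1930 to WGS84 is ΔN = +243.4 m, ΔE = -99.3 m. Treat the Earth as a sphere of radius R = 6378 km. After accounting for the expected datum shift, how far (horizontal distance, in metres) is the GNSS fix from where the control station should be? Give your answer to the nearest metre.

33 m

Observed coordinate differences: Δφ = +0.00240°, Δλ = -0.00097°.
Converting to metres (1° lat = 111317 m, cos φ = 0.703981): observed ΔN = 267.2 m, observed ΔE = -76.0 m.
Subtracting the expected shift leaves a residual of 267.2 − (243.4) = 23.8 m north and -76.0 − (-99.3) = 23.3 m east.
Residual distance = √(23.8² + 23.3²) = 33.3 m.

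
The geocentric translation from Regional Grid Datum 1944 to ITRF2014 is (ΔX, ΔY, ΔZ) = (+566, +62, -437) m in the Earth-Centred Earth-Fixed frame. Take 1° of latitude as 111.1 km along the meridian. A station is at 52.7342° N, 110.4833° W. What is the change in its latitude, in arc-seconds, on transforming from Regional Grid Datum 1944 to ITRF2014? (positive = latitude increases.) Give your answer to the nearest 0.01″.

Δφ = -1.97″

sin φ = 0.795835, cos φ = 0.605513, sin λ = -0.936774, cos λ = -0.349934.
North component: ΔN = −sin φ cos λ·ΔX − sin φ sin λ·ΔY + cos φ·ΔZ = −(0.795835)(-0.349934)(566) − (0.795835)(-0.936774)(62) + (0.605513)(-437) = -60.76 m.
1° of latitude spans 111100 m, so Δφ = -60.76 / 111100 × 3600 = -1.969″.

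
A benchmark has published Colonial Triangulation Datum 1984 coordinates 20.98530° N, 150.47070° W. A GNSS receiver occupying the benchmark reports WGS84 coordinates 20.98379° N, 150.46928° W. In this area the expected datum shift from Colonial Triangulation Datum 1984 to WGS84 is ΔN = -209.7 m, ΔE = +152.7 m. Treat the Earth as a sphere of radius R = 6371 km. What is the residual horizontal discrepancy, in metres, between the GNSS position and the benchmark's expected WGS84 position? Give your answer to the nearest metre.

42 m

Observed coordinate differences: Δφ = -0.00151°, Δλ = +0.00142°.
Converting to metres (1° lat = 111195 m, cos φ = 0.933672): observed ΔN = -167.9 m, observed ΔE = 147.4 m.
Subtracting the expected shift leaves a residual of -167.9 − (-209.7) = 41.8 m north and 147.4 − (152.7) = -5.3 m east.
Residual distance = √(41.8² + (-5.3)²) = 42.1 m.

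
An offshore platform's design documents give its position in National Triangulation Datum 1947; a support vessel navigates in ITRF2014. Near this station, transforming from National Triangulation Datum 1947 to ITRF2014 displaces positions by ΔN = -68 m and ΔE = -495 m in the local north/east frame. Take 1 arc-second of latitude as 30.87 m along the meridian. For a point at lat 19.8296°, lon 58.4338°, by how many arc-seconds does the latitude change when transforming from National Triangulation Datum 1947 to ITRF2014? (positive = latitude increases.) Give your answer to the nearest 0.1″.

Δφ = -2.2″

1″ of latitude = 30.87 m, so Δφ = -68.0 / 30.87 = -2.203″.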